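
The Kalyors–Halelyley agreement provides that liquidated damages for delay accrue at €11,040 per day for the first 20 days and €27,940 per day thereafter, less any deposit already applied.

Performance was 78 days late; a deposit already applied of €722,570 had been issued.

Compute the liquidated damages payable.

First 20 days: 20 × €11,040 = €220,800
Remaining days: (78 − 20) × €27,940 = €1,620,520
Accrued per-day damages: €220,800 + €1,620,520 = €1,841,320
Less deposit already applied: €1,841,320 − €722,570 = €1,118,750

€1,118,750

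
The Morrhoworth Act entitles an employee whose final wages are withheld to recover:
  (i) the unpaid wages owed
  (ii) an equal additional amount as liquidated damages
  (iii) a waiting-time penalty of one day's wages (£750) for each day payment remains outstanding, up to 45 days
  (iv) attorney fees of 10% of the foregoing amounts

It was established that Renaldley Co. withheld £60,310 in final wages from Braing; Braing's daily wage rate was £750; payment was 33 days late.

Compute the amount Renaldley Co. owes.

£159,907

Liquidated damages (equal amount): £60,310
Penalty days: min(33, 45) = 33
Waiting-time penalty: 33 × £750 = £24,750
Subtotal: £60,310 + £60,310 + £24,750 = £145,370
Attorney fees: 10% of £145,370 = £14,537
Total award: £145,370 + £14,537 = £159,907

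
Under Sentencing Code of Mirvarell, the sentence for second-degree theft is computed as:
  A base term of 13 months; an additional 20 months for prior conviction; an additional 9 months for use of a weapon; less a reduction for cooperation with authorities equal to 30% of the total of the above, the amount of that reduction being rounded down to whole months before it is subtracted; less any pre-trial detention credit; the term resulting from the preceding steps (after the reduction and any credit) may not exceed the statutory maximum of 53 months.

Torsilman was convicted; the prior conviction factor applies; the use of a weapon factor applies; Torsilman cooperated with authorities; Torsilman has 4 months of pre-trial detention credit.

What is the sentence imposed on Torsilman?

26 months

Prior conviction enhancement: +20 months
Use of a weapon enhancement: +9 months
Adjusted term: 13 months + 20 months + 9 months = 42 months
Cooperation with authorities reduction: 30% of 42 months = 12 months (rounded down)
After reduction: 42 − 12 = 30 months
Less pre-trial detention credit: 30 months − 4 months = 26 months
Cap at 53 months: 26 months is within the cap, no reduction.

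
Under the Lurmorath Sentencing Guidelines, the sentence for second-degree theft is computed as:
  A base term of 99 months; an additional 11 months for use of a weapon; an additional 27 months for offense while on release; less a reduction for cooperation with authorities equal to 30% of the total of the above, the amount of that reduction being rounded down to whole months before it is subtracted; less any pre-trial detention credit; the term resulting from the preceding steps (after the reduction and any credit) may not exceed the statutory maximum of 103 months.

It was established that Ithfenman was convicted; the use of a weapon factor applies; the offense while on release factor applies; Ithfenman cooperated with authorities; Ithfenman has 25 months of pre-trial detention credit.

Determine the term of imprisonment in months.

71 months

Use of a weapon enhancement: +11 months
Offense while on release enhancement: +27 months
Adjusted term: 99 months + 11 months + 27 months = 137 months
Cooperation with authorities reduction: 30% of 137 months = 41 months (rounded down)
After reduction: 137 − 41 = 96 months
Less pre-trial detention credit: 96 months − 25 months = 71 months
Cap at 103 months: 71 months is within the cap, no reduction.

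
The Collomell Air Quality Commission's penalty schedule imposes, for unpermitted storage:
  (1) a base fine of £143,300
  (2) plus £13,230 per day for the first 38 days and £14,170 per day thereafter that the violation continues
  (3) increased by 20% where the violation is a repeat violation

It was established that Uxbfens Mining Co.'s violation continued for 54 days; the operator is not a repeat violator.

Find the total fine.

First 38 days: 38 × £13,230 = £502,740
Remaining days: (54 − 38) × £14,170 = £226,720
Per-day component: £502,740 + £226,720 = £729,460
Base plus per-day: £143,300 + £729,460 = £872,760
The operator is not a repeat violator: no 20% increase.

£872,760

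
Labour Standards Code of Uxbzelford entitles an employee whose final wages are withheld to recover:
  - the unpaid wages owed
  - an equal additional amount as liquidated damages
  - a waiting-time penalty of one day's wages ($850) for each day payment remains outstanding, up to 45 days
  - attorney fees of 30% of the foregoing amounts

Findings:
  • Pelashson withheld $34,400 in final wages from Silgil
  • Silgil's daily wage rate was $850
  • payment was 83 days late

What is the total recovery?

Liquidated damages (equal amount): $34,400
Penalty days: min(83, 45) = 45
Waiting-time penalty: 45 × $850 = $38,250
Subtotal: $34,400 + $34,400 + $38,250 = $107,050
Attorney fees: 30% of $107,050 = $32,115
Total award: $107,050 + $32,115 = $139,165

$139,165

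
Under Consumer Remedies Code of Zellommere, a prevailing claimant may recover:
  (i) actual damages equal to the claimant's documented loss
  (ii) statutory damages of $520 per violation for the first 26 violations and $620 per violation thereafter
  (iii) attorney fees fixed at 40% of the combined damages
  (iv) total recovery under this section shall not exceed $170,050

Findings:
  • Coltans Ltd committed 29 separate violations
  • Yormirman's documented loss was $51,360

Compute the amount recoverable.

First 26 violations: 26 × $520 = $13,520
Remaining violations: (29 − 26) × $620 = $1,860
Statutory damages: $13,520 + $1,860 = $15,380
Combined damages: $51,360 + $15,380 = $66,740
Attorney fees: 40% of $66,740 = $26,696
Total before cap: $66,740 + $26,696 = $93,436
Cap at $170,050: $93,436 is within the cap, no reduction.

$93,436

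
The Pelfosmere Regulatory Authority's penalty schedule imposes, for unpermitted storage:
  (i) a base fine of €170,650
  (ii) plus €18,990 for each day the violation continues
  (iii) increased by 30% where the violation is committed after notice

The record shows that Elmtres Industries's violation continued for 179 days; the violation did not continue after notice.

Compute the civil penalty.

Per-day component: 179 × €18,990 = €3,399,210
Base plus per-day: €170,650 + €3,399,210 = €3,569,860
The violation did not continue after notice: no 30% increase.

€3,569,860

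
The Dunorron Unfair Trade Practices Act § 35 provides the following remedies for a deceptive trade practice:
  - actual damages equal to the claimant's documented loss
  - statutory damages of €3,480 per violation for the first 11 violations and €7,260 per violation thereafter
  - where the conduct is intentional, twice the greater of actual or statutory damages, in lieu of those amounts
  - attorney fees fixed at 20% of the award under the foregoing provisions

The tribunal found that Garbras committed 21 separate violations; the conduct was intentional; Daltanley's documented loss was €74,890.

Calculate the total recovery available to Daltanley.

First 11 violations: 11 × €3,480 = €38,280
Remaining violations: (21 − 11) × €7,260 = €72,600
Statutory damages: €38,280 + €72,600 = €110,880
Greater of actual damages (€74,890) or statutory damages (€110,880): €110,880
Doubled: 2 × €110,880 = €221,760
Attorney fees: 20% of €221,760 = €44,352
Total recovery: €221,760 + €44,352 = €266,112

€266,112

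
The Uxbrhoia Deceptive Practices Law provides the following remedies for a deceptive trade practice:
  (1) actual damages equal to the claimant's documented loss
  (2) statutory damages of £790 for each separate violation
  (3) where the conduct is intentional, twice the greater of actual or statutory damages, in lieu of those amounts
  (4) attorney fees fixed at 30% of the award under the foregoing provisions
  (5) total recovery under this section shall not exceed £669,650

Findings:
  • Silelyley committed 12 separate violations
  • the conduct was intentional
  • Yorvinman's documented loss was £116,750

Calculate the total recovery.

Statutory damages: 12 × £790 = £9,480
Greater of actual damages (£116,750) or statutory damages (£9,480): £116,750
Doubled: 2 × £116,750 = £233,500
Attorney fees: 30% of £233,500 = £70,050
Total before cap: £233,500 + £70,050 = £303,550
Cap at £669,650: £303,550 is within the cap, no reduction.

£303,550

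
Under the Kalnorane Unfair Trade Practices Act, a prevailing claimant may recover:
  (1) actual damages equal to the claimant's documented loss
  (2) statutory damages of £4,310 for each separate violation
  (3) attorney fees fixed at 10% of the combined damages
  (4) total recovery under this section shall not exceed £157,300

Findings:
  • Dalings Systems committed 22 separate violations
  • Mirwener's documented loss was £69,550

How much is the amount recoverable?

Statutory damages: 22 × £4,310 = £94,820
Combined damages: £69,550 + £94,820 = £164,370
Attorney fees: 10% of £164,370 = £16,437
Total before cap: £164,370 + £16,437 = £180,807
Cap at £157,300: £180,807 exceeds the cap → £157,300

£157,300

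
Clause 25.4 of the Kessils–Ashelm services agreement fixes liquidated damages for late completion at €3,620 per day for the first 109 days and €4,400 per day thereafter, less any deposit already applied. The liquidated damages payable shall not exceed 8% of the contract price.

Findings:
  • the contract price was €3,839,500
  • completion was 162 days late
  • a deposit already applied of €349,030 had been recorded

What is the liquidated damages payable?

€278,750

First 109 days: 109 × €3,620 = €394,580
Remaining days: (162 − 109) × €4,400 = €233,200
Accrued per-day damages: €394,580 + €233,200 = €627,780
Less deposit already applied: €627,780 − €349,030 = €278,750
Cap: 8% of €3,839,500 = €307,160
Cap at €307,160: €278,750 is within the cap, no reduction.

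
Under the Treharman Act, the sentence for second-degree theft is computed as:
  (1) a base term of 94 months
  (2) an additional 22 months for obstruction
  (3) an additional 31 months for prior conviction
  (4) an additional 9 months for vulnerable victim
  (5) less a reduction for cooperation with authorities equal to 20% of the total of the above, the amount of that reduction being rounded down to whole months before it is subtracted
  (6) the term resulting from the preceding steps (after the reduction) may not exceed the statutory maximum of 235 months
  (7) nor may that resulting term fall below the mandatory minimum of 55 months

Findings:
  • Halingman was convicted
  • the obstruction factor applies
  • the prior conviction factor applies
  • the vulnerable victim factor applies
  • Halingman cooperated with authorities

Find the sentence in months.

125 months

Obstruction enhancement: +22 months
Prior conviction enhancement: +31 months
Vulnerable victim enhancement: +9 months
Adjusted term: 94 months + 22 months + 31 months + 9 months = 156 months
Cooperation with authorities reduction: 20% of 156 months = 31 months (rounded down)
After reduction: 156 − 31 = 125 months
Cap at 235 months: 125 months is within the cap, no reduction.
Minimum 55 months: 125 months meets the minimum, no increase.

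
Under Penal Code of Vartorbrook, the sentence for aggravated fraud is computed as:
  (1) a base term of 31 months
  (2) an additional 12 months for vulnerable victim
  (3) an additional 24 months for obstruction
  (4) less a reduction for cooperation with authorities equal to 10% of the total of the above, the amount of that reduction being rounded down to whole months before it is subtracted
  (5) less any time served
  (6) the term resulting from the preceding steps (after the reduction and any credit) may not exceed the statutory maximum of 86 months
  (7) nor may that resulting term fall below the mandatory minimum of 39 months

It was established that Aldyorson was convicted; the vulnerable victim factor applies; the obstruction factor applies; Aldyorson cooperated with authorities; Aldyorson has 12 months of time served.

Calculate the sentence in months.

Vulnerable victim enhancement: +12 months
Obstruction enhancement: +24 months
Adjusted term: 31 months + 12 months + 24 months = 67 months
Cooperation with authorities reduction: 10% of 67 months = 6 months (rounded down)
After reduction: 67 − 6 = 61 months
Less time served: 61 months − 12 months = 49 months
Cap at 86 months: 49 months is within the cap, no reduction.
Minimum 39 months: 49 months meets the minimum, no increase.

49 months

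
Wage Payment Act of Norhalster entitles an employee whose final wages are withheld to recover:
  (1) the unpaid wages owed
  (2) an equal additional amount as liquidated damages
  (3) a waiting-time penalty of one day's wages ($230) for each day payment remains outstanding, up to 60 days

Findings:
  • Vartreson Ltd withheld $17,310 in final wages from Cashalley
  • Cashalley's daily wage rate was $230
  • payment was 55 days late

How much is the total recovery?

$47,270

Liquidated damages (equal amount): $17,310
Penalty days: min(55, 60) = 55
Waiting-time penalty: 55 × $230 = $12,650
Total award: $17,310 + $17,310 + $12,650 = $47,270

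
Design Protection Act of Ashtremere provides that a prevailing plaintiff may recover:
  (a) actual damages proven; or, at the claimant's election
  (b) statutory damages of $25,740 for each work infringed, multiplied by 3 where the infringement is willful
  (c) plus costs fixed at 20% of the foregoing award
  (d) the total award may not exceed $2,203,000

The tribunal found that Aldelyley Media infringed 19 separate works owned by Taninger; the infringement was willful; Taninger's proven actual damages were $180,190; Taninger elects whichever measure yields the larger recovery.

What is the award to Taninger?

$1,760,616

Statutory damages: 19 × $25,740 = $489,060
Trebled: 3 × $489,060 = $1,467,180
Greater of actual damages ($180,190) or enhanced statutory damages ($1,467,180): $1,467,180
Costs: 20% of $1,467,180 = $293,436
Award plus costs: $1,467,180 + $293,436 = $1,760,616
Cap at $2,203,000: $1,760,616 is within the cap, no reduction.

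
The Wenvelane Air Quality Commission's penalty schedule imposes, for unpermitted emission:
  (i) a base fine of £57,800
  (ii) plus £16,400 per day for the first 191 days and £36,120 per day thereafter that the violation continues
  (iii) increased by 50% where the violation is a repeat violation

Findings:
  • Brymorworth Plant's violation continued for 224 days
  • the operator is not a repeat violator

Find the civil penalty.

£4,382,160

First 191 days: 191 × £16,400 = £3,132,400
Remaining days: (224 − 191) × £36,120 = £1,191,960
Per-day component: £3,132,400 + £1,191,960 = £4,324,360
Base plus per-day: £57,800 + £4,324,360 = £4,382,160
The operator is not a repeat violator: no 50% increase.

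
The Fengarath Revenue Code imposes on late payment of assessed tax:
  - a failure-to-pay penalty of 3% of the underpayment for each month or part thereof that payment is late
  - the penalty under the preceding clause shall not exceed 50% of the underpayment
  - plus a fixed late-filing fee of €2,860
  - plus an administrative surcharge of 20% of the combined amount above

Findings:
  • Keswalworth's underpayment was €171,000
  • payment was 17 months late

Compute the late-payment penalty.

Accrued rate: 3% × 17 = 51%, capped at 50% → 50%
Failure-to-pay penalty: 50% of €171,000 = €85,500
Penalty before surcharge: €85,500 + €2,860 = €88,360
Administrative surcharge: 20% of €88,360 = €17,672
Total penalty: €88,360 + €17,672 = €106,032

€106,032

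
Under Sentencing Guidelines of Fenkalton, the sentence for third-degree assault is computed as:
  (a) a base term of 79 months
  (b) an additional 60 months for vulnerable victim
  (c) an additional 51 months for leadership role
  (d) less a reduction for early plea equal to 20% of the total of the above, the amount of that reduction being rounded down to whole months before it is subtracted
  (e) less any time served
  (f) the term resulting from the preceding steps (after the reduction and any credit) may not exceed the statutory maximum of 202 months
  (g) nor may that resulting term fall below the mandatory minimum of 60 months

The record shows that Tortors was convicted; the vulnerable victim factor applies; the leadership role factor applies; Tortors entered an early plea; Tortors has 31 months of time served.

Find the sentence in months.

Vulnerable victim enhancement: +60 months
Leadership role enhancement: +51 months
Adjusted term: 79 months + 60 months + 51 months = 190 months
Early plea reduction: 20% of 190 months = 38 months (rounded down)
After reduction: 190 − 38 = 152 months
Less time served: 152 months − 31 months = 121 months
Cap at 202 months: 121 months is within the cap, no reduction.
Minimum 60 months: 121 months meets the minimum, no increase.

Sentence: 121 months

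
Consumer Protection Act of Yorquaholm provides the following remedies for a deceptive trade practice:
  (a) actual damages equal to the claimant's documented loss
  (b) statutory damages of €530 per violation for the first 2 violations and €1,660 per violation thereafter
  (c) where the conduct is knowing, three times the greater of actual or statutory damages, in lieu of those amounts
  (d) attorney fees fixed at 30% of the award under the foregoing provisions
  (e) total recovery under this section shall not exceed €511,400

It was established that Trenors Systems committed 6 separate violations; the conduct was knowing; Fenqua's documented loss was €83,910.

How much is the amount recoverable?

First 2 violations: 2 × €530 = €1,060
Remaining violations: (6 − 2) × €1,660 = €6,640
Statutory damages: €1,060 + €6,640 = €7,700
Greater of actual damages (€83,910) or statutory damages (€7,700): €83,910
Trebled: 3 × €83,910 = €251,730
Attorney fees: 30% of €251,730 = €75,519
Total before cap: €251,730 + €75,519 = €327,249
Cap at €511,400: €327,249 is within the cap, no reduction.

€327,249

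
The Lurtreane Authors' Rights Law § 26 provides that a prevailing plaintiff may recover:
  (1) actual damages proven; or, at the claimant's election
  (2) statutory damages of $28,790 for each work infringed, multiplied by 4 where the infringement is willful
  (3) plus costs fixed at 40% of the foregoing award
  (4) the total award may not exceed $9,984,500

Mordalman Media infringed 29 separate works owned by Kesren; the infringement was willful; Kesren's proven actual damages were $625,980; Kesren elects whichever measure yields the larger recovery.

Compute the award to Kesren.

$4,675,496

Statutory damages: 29 × $28,790 = $834,910
Multiplied by 4: 4 × $834,910 = $3,339,640
Greater of actual damages ($625,980) or enhanced statutory damages ($3,339,640): $3,339,640
Costs: 40% of $3,339,640 = $1,335,856
Award plus costs: $3,339,640 + $1,335,856 = $4,675,496
Cap at $9,984,500: $4,675,496 is within the cap, no reduction.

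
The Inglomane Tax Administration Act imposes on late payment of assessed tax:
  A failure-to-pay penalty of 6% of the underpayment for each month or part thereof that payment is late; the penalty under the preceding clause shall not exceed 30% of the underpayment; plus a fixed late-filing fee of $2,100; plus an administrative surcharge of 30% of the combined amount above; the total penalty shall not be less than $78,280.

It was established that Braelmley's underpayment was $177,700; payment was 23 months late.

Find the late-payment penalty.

$78,280

Accrued rate: 6% × 23 = 138%, capped at 30% → 30%
Failure-to-pay penalty: 30% of $177,700 = $53,310
Penalty before surcharge: $53,310 + $2,100 = $55,410
Administrative surcharge: 30% of $55,410 = $16,623
Total penalty: $55,410 + $16,623 = $72,033
Minimum $78,280: $72,033 is below the minimum → $78,280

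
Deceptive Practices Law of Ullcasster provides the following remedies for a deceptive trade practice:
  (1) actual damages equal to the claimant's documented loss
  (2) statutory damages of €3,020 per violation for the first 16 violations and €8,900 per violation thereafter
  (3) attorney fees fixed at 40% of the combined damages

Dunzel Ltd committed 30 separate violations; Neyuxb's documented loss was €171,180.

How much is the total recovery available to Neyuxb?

€481,740

First 16 violations: 16 × €3,020 = €48,320
Remaining violations: (30 − 16) × €8,900 = €124,600
Statutory damages: €48,320 + €124,600 = €172,920
Combined damages: €171,180 + €172,920 = €344,100
Attorney fees: 40% of €344,100 = €137,640
Total recovery: €344,100 + €137,640 = €481,740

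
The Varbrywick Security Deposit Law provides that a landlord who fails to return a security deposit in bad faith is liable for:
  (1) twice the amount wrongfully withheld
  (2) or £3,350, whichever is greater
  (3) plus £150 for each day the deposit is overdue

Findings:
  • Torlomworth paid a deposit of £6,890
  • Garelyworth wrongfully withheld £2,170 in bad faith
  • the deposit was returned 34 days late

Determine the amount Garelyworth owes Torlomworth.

£9,440

Doubled: 2 × £2,170 = £4,340
Minimum £3,350: £4,340 meets the minimum, no increase.
Late-return penalty: 34 × £150 = £5,100
Damages plus late penalty: £4,340 + £5,100 = £9,440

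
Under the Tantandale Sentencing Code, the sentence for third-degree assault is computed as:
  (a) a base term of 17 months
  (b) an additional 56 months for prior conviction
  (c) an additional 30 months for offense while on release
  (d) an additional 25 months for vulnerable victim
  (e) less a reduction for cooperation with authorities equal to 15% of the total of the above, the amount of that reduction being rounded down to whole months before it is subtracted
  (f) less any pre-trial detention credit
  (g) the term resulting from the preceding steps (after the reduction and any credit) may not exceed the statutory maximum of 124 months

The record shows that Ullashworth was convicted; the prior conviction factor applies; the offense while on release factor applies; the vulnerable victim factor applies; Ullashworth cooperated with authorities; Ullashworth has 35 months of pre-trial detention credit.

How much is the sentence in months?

74 months

Prior conviction enhancement: +56 months
Offense while on release enhancement: +30 months
Vulnerable victim enhancement: +25 months
Adjusted term: 17 months + 56 months + 30 months + 25 months = 128 months
Cooperation with authorities reduction: 15% of 128 months = 19 months (rounded down)
After reduction: 128 − 19 = 109 months
Less pre-trial detention credit: 109 months − 35 months = 74 months
Cap at 124 months: 74 months is within the cap, no reduction.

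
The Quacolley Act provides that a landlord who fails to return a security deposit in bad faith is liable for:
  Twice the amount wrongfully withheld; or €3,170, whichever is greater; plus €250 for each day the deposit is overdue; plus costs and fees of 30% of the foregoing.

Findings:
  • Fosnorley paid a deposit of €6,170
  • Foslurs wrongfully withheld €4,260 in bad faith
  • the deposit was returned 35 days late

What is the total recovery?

Doubled: 2 × €4,260 = €8,520
Minimum €3,170: €8,520 meets the minimum, no increase.
Late-return penalty: 35 × €250 = €8,750
Damages plus late penalty: €8,520 + €8,750 = €17,270
Costs and fees: 30% of €17,270 = €5,181
Total recovery: €17,270 + €5,181 = €22,451

€22,451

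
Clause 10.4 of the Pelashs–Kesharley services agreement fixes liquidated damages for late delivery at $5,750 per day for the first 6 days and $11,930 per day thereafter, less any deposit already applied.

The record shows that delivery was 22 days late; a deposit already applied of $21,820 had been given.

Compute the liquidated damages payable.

$203,560

First 6 days: 6 × $5,750 = $34,500
Remaining days: (22 − 6) × $11,930 = $190,880
Accrued per-day damages: $34,500 + $190,880 = $225,380
Less deposit already applied: $225,380 − $21,820 = $203,560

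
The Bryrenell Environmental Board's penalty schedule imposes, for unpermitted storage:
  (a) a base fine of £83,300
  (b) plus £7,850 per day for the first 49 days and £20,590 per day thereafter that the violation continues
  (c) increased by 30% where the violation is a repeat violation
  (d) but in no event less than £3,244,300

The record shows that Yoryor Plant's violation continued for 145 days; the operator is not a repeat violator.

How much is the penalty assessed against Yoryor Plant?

Civil penalty: £3,244,300

First 49 days: 49 × £7,850 = £384,650
Remaining days: (145 − 49) × £20,590 = £1,976,640
Per-day component: £384,650 + £1,976,640 = £2,361,290
Base plus per-day: £83,300 + £2,361,290 = £2,444,590
The operator is not a repeat violator: no 30% increase.
Minimum £3,244,300: £2,444,590 is below the minimum → £3,244,300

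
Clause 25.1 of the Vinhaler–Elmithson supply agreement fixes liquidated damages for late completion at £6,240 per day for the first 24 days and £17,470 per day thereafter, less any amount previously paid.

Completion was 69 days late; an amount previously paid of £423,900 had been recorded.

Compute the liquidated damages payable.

£512,010

First 24 days: 24 × £6,240 = £149,760
Remaining days: (69 − 24) × £17,470 = £786,150
Accrued per-day damages: £149,760 + £786,150 = £935,910
Less amount previously paid: £935,910 − £423,900 = £512,010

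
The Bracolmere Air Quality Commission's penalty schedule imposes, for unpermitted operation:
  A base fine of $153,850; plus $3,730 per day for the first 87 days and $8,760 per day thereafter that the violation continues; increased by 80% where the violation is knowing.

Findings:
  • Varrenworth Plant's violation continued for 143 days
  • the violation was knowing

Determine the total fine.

First 87 days: 87 × $3,730 = $324,510
Remaining days: (143 − 87) × $8,760 = $490,560
Per-day component: $324,510 + $490,560 = $815,070
Base plus per-day: $153,850 + $815,070 = $968,920
Enhancement: 80% of $968,920 = $775,136
Enhanced fine: $968,920 + $775,136 = $1,744,056

$1,744,056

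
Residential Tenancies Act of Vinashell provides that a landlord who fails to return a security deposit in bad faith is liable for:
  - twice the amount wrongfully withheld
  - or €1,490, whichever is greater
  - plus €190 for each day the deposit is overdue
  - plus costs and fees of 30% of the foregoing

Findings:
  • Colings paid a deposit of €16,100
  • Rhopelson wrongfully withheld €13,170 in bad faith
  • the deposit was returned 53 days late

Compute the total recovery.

€47,333

Doubled: 2 × €13,170 = €26,340
Minimum €1,490: €26,340 meets the minimum, no increase.
Late-return penalty: 53 × €190 = €10,070
Damages plus late penalty: €26,340 + €10,070 = €36,410
Costs and fees: 30% of €36,410 = €10,923
Total recovery: €36,410 + €10,923 = €47,333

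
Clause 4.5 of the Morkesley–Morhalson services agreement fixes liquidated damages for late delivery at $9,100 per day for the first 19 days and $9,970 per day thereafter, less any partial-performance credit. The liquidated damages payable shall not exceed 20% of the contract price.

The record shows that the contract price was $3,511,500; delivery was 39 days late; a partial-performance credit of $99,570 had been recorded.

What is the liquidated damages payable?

$272,730

First 19 days: 19 × $9,100 = $172,900
Remaining days: (39 − 19) × $9,970 = $199,400
Accrued per-day damages: $172,900 + $199,400 = $372,300
Less partial-performance credit: $372,300 − $99,570 = $272,730
Cap: 20% of $3,511,500 = $702,300
Cap at $702,300: $272,730 is within the cap, no reduction.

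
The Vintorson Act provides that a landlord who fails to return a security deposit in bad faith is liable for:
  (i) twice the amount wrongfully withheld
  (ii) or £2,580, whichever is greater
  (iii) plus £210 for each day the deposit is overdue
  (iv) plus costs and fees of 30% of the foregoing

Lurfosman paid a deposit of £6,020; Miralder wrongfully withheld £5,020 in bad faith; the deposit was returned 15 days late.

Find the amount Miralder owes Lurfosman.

Doubled: 2 × £5,020 = £10,040
Minimum £2,580: £10,040 meets the minimum, no increase.
Late-return penalty: 15 × £210 = £3,150
Damages plus late penalty: £10,040 + £3,150 = £13,190
Costs and fees: 30% of £13,190 = £3,957
Total recovery: £13,190 + £3,957 = £17,147

£17,147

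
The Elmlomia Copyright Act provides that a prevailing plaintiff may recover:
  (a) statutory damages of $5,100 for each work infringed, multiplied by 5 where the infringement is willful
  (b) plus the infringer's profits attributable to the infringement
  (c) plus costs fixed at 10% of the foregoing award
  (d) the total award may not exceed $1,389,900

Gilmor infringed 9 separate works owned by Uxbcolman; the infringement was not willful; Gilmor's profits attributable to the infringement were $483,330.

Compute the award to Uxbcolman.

$582,153

Statutory damages: 9 × $5,100 = $45,900
Infringement not willful: no ×5 enhancement.
Combined award: $45,900 + $483,330 = $529,230
Costs: 10% of $529,230 = $52,923
Award plus costs: $529,230 + $52,923 = $582,153
Cap at $1,389,900: $582,153 is within the cap, no reduction.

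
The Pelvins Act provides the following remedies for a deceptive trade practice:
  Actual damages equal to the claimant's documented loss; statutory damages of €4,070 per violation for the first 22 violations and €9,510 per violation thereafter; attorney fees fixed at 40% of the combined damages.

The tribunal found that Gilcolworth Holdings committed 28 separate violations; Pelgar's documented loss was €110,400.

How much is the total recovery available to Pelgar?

First 22 violations: 22 × €4,070 = €89,540
Remaining violations: (28 − 22) × €9,510 = €57,060
Statutory damages: €89,540 + €57,060 = €146,600
Combined damages: €110,400 + €146,600 = €257,000
Attorney fees: 40% of €257,000 = €102,800
Total recovery: €257,000 + €102,800 = €359,800

€359,800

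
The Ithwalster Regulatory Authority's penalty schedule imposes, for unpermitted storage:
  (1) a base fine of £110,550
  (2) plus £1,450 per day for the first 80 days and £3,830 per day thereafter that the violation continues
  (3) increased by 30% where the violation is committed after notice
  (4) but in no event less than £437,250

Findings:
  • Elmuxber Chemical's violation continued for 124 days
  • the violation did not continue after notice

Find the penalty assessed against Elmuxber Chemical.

£437,250

First 80 days: 80 × £1,450 = £116,000
Remaining days: (124 − 80) × £3,830 = £168,520
Per-day component: £116,000 + £168,520 = £284,520
Base plus per-day: £110,550 + £284,520 = £395,070
The violation did not continue after notice: no 30% increase.
Minimum £437,250: £395,070 is below the minimum → £437,250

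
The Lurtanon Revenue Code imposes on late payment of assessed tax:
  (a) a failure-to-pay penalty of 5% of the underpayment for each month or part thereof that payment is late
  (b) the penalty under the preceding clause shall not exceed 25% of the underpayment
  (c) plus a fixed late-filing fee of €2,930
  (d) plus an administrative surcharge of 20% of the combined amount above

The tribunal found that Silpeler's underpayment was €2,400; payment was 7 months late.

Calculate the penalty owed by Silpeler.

Accrued rate: 5% × 7 = 35%, capped at 25% → 25%
Failure-to-pay penalty: 25% of €2,400 = €600
Penalty before surcharge: €600 + €2,930 = €3,530
Administrative surcharge: 20% of €3,530 = €706
Total penalty: €3,530 + €706 = €4,236

€4,236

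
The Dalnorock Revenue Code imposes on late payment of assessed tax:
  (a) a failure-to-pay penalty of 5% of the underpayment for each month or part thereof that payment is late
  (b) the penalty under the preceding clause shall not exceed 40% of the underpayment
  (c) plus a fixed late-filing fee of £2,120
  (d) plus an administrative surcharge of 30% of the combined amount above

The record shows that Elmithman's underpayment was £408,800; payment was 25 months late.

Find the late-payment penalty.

Accrued rate: 5% × 25 = 125%, capped at 40% → 40%
Failure-to-pay penalty: 40% of £408,800 = £163,520
Penalty before surcharge: £163,520 + £2,120 = £165,640
Administrative surcharge: 30% of £165,640 = £49,692
Total penalty: £165,640 + £49,692 = £215,332

£215,332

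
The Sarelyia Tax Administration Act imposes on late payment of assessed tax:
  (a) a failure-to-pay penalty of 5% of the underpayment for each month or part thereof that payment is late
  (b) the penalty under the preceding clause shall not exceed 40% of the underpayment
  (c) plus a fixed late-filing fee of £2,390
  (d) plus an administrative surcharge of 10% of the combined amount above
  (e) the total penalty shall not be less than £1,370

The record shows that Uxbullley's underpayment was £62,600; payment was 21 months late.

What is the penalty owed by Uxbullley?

Accrued rate: 5% × 21 = 105%, capped at 40% → 40%
Failure-to-pay penalty: 40% of £62,600 = £25,040
Penalty before surcharge: £25,040 + £2,390 = £27,430
Administrative surcharge: 10% of £27,430 = £2,743
Total penalty: £27,430 + £2,743 = £30,173
Minimum £1,370: £30,173 meets the minimum, no increase.

£30,173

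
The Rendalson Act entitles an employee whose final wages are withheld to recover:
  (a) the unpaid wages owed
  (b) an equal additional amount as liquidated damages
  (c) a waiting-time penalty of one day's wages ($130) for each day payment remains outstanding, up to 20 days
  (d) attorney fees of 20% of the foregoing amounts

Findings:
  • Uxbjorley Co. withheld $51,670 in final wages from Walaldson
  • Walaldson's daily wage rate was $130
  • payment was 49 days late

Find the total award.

Liquidated damages (equal amount): $51,670
Penalty days: min(49, 20) = 20
Waiting-time penalty: 20 × $130 = $2,600
Subtotal: $51,670 + $51,670 + $2,600 = $105,940
Attorney fees: 20% of $105,940 = $21,188
Total award: $105,940 + $21,188 = $127,128

$127,128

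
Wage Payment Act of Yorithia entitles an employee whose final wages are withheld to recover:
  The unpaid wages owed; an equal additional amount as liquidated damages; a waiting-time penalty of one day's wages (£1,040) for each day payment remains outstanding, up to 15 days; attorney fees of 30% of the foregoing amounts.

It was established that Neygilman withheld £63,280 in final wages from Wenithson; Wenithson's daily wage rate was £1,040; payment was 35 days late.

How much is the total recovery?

£184,808

Liquidated damages (equal amount): £63,280
Penalty days: min(35, 15) = 15
Waiting-time penalty: 15 × £1,040 = £15,600
Subtotal: £63,280 + £63,280 + £15,600 = £142,160
Attorney fees: 30% of £142,160 = £42,648
Total award: £142,160 + £42,648 = £184,808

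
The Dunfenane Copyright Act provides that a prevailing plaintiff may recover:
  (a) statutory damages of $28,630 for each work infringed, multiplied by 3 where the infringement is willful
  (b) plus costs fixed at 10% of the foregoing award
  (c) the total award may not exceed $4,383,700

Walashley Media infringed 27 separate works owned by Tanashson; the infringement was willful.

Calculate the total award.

$2,550,933

Statutory damages: 27 × $28,630 = $773,010
Trebled: 3 × $773,010 = $2,319,030
Costs: 10% of $2,319,030 = $231,903
Award plus costs: $2,319,030 + $231,903 = $2,550,933
Cap at $4,383,700: $2,550,933 is within the cap, no reduction.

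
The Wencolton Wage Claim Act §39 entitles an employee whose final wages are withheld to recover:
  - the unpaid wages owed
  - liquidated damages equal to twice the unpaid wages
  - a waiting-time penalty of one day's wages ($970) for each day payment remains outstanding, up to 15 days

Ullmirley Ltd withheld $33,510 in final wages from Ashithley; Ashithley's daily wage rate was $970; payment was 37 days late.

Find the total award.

Total award: $115,080

Doubled: 2 × $33,510 = $67,020
Penalty days: min(37, 15) = 15
Waiting-time penalty: 15 × $970 = $14,550
Total award: $33,510 + $67,020 + $14,550 = $115,080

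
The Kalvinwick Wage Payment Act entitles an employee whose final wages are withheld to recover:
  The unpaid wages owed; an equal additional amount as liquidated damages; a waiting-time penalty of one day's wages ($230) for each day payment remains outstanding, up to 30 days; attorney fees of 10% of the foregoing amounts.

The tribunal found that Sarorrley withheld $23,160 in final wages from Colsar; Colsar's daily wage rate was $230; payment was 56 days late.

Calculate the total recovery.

Liquidated damages (equal amount): $23,160
Penalty days: min(56, 30) = 30
Waiting-time penalty: 30 × $230 = $6,900
Subtotal: $23,160 + $23,160 + $6,900 = $53,220
Attorney fees: 10% of $53,220 = $5,322
Total award: $53,220 + $5,322 = $58,542

Total award: $58,542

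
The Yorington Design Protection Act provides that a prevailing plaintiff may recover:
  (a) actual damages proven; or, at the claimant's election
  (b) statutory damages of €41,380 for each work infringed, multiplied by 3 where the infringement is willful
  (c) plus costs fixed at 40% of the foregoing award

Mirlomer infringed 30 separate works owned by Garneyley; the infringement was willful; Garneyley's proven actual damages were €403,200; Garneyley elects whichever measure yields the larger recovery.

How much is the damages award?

€5,213,880

Statutory damages: 30 × €41,380 = €1,241,400
Trebled: 3 × €1,241,400 = €3,724,200
Greater of actual damages (€403,200) or enhanced statutory damages (€3,724,200): €3,724,200
Costs: 40% of €3,724,200 = €1,489,680
Award plus costs: €3,724,200 + €1,489,680 = €5,213,880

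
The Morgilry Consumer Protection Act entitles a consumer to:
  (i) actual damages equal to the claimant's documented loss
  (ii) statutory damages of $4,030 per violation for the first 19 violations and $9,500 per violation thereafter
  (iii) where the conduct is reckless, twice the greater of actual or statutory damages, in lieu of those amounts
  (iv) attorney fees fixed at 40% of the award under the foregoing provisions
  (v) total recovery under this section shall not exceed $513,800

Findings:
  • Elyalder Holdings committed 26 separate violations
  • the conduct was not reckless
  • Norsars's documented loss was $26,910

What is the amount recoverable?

First 19 violations: 19 × $4,030 = $76,570
Remaining violations: (26 − 19) × $9,500 = $66,500
Statutory damages: $76,570 + $66,500 = $143,070
Conduct not reckless: the in-lieu enhancement does not apply.
Actual plus statutory damages: $26,910 + $143,070 = $169,980
Attorney fees: 40% of $169,980 = $67,992
Total before cap: $169,980 + $67,992 = $237,972
Cap at $513,800: $237,972 is within the cap, no reduction.

$237,972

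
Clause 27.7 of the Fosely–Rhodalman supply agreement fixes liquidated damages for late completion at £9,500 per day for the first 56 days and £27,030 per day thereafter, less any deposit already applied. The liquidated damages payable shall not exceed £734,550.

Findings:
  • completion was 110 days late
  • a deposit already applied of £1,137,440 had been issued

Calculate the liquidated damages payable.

First 56 days: 56 × £9,500 = £532,000
Remaining days: (110 − 56) × £27,030 = £1,459,620
Accrued per-day damages: £532,000 + £1,459,620 = £1,991,620
Less deposit already applied: £1,991,620 − £1,137,440 = £854,180
Cap at £734,550: £854,180 exceeds the cap → £734,550

£734,550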